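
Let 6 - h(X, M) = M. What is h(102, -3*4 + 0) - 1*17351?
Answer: -17333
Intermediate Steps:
h(X, M) = 6 - M
h(102, -3*4 + 0) - 1*17351 = (6 - (-3*4 + 0)) - 1*17351 = (6 - (-12 + 0)) - 17351 = (6 - 1*(-12)) - 17351 = (6 + 12) - 17351 = 18 - 17351 = -17333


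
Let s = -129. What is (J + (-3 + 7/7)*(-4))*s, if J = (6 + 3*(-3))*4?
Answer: 516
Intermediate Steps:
J = -12 (J = (6 - 9)*4 = -3*4 = -12)
(J + (-3 + 7/7)*(-4))*s = (-12 + (-3 + 7/7)*(-4))*(-129) = (-12 + (-3 + 7*(⅐))*(-4))*(-129) = (-12 + (-3 + 1)*(-4))*(-129) = (-12 - 2*(-4))*(-129) = (-12 + 8)*(-129) = -4*(-129) = 516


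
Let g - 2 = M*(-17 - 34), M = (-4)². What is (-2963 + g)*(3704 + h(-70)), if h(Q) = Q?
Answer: -13725618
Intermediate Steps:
M = 16
g = -814 (g = 2 + 16*(-17 - 34) = 2 + 16*(-51) = 2 - 816 = -814)
(-2963 + g)*(3704 + h(-70)) = (-2963 - 814)*(3704 - 70) = -3777*3634 = -13725618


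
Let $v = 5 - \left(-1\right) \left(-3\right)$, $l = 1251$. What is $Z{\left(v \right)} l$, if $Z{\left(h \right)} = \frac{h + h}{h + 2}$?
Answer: $1251$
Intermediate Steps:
$v = 2$ ($v = 5 - 3 = 2$)
$Z{\left(h \right)} = \frac{2 h}{2 + h}$
$Z{\left(v \right)} l = 2 \cdot 2 \frac{1}{2 + 2} \cdot 1251 = 2 \cdot 2 \cdot \frac{1}{4} \cdot 1251 = 1 \cdot 1251 = 1251$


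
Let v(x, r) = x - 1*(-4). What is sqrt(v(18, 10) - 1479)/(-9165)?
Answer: -I*sqrt(1457)/9165 ≈ -0.0041648*I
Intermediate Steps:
v(x, r) = 4 + x (v(x, r) = x + 4 = 4 + x)
sqrt(v(18, 10) - 1479)/(-9165) = sqrt((4 + 18) - 1479)/(-9165) = sqrt(22 - 1479)*(-1/9165) = sqrt(-1457)*(-1/9165) = (I*sqrt(1457))*(-1/9165) = -I*sqrt(1457)/9165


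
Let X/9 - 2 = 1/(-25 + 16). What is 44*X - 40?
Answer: 708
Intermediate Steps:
X = 17 (X = 18 + 9/(-25 + 16) = 18 + 9/(-9) = 18 + 9*(-⅑) = 18 - 1 = 17)
44*X - 40 = 44*17 - 40 = 748 - 40 = 708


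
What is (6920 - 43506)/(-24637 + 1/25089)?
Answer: 458953077/309058846 ≈ 1.4850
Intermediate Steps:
(6920 - 43506)/(-24637 + 1/25089) = -36586/(-24637 + 1/25089) = -36586/(-618117692/25089) = -36586*(-25089/618117692) = 458953077/309058846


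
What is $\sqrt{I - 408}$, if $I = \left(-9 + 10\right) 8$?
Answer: $20 i \approx 20.0 i$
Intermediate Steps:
$I = 8$ ($I = 1 \cdot 8 = 8$)
$\sqrt{I - 408} = \sqrt{8 - 408} = \sqrt{-400} = 20 i$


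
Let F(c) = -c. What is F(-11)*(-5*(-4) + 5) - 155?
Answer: 120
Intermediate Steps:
F(-11)*(-5*(-4) + 5) - 155 = (-1*(-11))*(-5*(-4) + 5) - 155 = 11*(20 + 5) - 155 = 11*25 - 155 = 275 - 155 = 120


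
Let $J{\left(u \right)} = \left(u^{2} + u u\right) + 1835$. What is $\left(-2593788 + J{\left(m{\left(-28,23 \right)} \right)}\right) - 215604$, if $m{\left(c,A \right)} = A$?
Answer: $-2806499$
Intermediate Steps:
$J{\left(u \right)} = 1835 + 2 u^{2}$ ($J{\left(u \right)} = \left(u^{2} + u^{2}\right) + 1835 = 2 u^{2} + 1835 = 1835 + 2 u^{2}$)
$\left(-2593788 + J{\left(m{\left(-28,23 \right)} \right)}\right) - 215604 = \left(-2593788 + \left(1835 + 2 \cdot 23^{2}\right)\right) - 215604 = \left(-2593788 + \left(1835 + 2 \cdot 529\right)\right) - 215604 = \left(-2593788 + \left(1835 + 1058\right)\right) - 215604 = \left(-2593788 + 2893\right) - 215604 = -2590895 - 215604 = -2806499$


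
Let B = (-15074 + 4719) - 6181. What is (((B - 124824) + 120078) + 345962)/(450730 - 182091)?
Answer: 324680/268639 ≈ 1.2086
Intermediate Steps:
B = -16536 (B = -10355 - 6181 = -16536)
(((B - 124824) + 120078) + 345962)/(450730 - 182091) = (((-16536 - 124824) + 120078) + 345962)/(450730 - 182091) = ((-141360 + 120078) + 345962)/268639 = (-21282 + 345962)*(1/268639) = 324680*(1/268639) = 324680/268639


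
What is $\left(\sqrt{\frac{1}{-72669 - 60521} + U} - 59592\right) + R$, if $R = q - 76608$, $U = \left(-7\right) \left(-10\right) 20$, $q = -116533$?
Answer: $-252733 + \frac{\sqrt{24835406406810}}{133190} \approx -2.527 \cdot 10^{5}$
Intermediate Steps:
$U = 1400$ ($U = 70 \cdot 20 = 1400$)
$R = -193141$ ($R = -116533 - 76608 = -193141$)
$\left(\sqrt{\frac{1}{-72669 - 60521} + U} - 59592\right) + R = \left(\sqrt{\frac{1}{-72669 - 60521} + 1400} - 59592\right) - 193141 = \left(\sqrt{\frac{1}{-133190} + 1400} - 59592\right) - 193141 = \left(\sqrt{- \frac{1}{133190} + 1400} - 59592\right) - 193141 = \left(\sqrt{\frac{186465999}{133190}} - 59592\right) - 193141 = \left(\frac{\sqrt{24835406406810}}{133190} - 59592\right) - 193141 = \left(-59592 + \frac{\sqrt{24835406406810}}{133190}\right) - 193141 = -252733 + \frac{\sqrt{24835406406810}}{133190}$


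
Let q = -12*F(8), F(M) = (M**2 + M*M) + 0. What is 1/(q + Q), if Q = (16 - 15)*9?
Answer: -1/1527 ≈ -0.00065488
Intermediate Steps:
F(M) = 2*M**2 (F(M) = (M**2 + M**2) + 0 = 2*M**2 + 0 = 2*M**2)
Q = 9 (Q = 1*9 = 9)
q = -1536 (q = -24*8**2 = -24*64 = -12*128 = -1536)
1/(q + Q) = 1/(-1536 + 9) = 1/(-1527) = -1/1527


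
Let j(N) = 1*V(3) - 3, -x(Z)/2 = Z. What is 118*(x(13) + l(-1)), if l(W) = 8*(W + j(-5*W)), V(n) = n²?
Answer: 1652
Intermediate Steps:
x(Z) = -2*Z
j(N) = 6 (j(N) = 1*3² - 3 = 1*9 - 3 = 9 - 3 = 6)
l(W) = 48 + 8*W (l(W) = 8*(W + 6) = 8*(6 + W) = 48 + 8*W)
118*(x(13) + l(-1)) = 118*(-2*13 + (48 + 8*(-1))) = 118*(-26 + (48 - 8)) = 118*(-26 + 40) = 118*14 = 1652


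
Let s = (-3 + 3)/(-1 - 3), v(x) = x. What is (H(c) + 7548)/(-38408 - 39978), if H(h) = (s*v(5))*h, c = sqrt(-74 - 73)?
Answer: -3774/39193 ≈ -0.096293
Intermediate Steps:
c = 7*I*sqrt(3) (c = sqrt(-147) = 7*I*sqrt(3) ≈ 12.124*I)
s = 0 (s = 0/(-4) = 0*(-1/4) = 0)
H(h) = 0 (H(h) = (0*5)*h = 0*h = 0)
(H(c) + 7548)/(-38408 - 39978) = (0 + 7548)/(-38408 - 39978) = 7548/(-78386) = 7548*(-1/78386) = -3774/39193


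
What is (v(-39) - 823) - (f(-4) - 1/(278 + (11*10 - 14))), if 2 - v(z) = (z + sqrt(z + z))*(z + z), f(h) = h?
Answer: -1443265/374 + 78*I*sqrt(78) ≈ -3859.0 + 688.88*I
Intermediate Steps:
v(z) = 2 - 2*z*(z + sqrt(2)*sqrt(z)) (v(z) = 2 - (z + sqrt(z + z))*(z + z) = 2 - (z + sqrt(2*z))*2*z = 2 - (z + sqrt(2)*sqrt(z))*2*z = 2 - 2*z*(z + sqrt(2)*sqrt(z)))
(v(-39) - 823) - (f(-4) - 1/(278 + (11*10 - 14))) = ((2 - 2*(-39)**2 - 2*sqrt(2)*(-39)**(3/2)) - 823) - (-4 - 1/(278 + (11*10 - 14))) = ((2 - 2*1521 - 2*sqrt(2)*(-39*I*sqrt(39))) - 823) - (-4 - 1/(278 + (110 - 14))) = ((2 - 3042 + 78*I*sqrt(78)) - 823) - (-4 - 1/(278 + 96)) = ((-3040 + 78*I*sqrt(78)) - 823) - (-4 - 1/374) = (-3863 + 78*I*sqrt(78)) - (-4 - 1*1/374) = (-3863 + 78*I*sqrt(78)) - (-4 - 1/374) = (-3863 + 78*I*sqrt(78)) - 1*(-1497/374) = (-3863 + 78*I*sqrt(78)) + 1497/374 = -1443265/374 + 78*I*sqrt(78)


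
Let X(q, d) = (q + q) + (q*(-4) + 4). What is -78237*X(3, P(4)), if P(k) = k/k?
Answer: 156474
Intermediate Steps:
P(k) = 1
X(q, d) = 4 - 2*q (X(q, d) = 2*q + (-4*q + 4) = 2*q + (4 - 4*q) = 4 - 2*q)
-78237*X(3, P(4)) = -78237*(4 - 2*3) = -78237*(4 - 6) = -78237*(-2) = 156474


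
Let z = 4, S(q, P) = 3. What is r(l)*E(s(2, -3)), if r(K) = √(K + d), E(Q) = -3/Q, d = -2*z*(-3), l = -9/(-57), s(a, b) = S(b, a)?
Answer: -3*√969/19 ≈ -4.9151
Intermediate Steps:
s(a, b) = 3
l = 3/19 (l = -9*(-1/57) = 3/19 ≈ 0.15789)
d = 24 (d = -2*4*(-3) = -8*(-3) = 24)
r(K) = √(24 + K) (r(K) = √(K + 24) = √(24 + K))
r(l)*E(s(2, -3)) = √(24 + 3/19)*(-3/3) = √(459/19)*(-3*⅓) = (3*√969/19)*(-1) = -3*√969/19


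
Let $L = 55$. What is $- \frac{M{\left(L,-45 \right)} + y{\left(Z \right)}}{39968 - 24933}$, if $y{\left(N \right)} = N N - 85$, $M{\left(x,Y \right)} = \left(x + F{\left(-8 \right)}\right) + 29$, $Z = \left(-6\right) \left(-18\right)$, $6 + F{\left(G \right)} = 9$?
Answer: $- \frac{11666}{15035} \approx -0.77592$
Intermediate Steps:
$F{\left(G \right)} = 3$ ($F{\left(G \right)} = -6 + 9 = 3$)
$Z = 108$
$M{\left(x,Y \right)} = 32 + x$ ($M{\left(x,Y \right)} = \left(x + 3\right) + 29 = \left(3 + x\right) + 29 = 32 + x$)
$y{\left(N \right)} = -85 + N^{2}$ ($y{\left(N \right)} = N^{2} - 85 = -85 + N^{2}$)
$- \frac{M{\left(L,-45 \right)} + y{\left(Z \right)}}{39968 - 24933} = - \frac{\left(32 + 55\right) - \left(85 - 108^{2}\right)}{39968 - 24933} = - \frac{87 + \left(-85 + 11664\right)}{15035} = - \frac{87 + 11579}{15035} = - \frac{11666}{15035}$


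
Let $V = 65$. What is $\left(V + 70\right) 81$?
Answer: $10935$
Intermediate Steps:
$\left(V + 70\right) 81 = \left(65 + 70\right) 81 = 135 \cdot 81 = 10935$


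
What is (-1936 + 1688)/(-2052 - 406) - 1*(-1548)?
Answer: 1902616/1229 ≈ 1548.1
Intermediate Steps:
(-1936 + 1688)/(-2052 - 406) - 1*(-1548) = -248/(-2458) + 1548 = -248*(-1/2458) + 1548 = 124/1229 + 1548 = 1902616/1229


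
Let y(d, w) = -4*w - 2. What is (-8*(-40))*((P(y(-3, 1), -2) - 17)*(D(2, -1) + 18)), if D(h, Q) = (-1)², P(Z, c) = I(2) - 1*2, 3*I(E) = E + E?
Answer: -322240/3 ≈ -1.0741e+5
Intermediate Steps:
I(E) = 2*E/3 (I(E) = (E + E)/3 = (2*E)/3 = 2*E/3)
y(d, w) = -2 - 4*w
P(Z, c) = -⅔ (P(Z, c) = (⅔)*2 - 1*2 = 4/3 - 2 = -⅔)
D(h, Q) = 1
(-8*(-40))*((P(y(-3, 1), -2) - 17)*(D(2, -1) + 18)) = (-8*(-40))*((-⅔ - 17)*(1 + 18)) = 320*(-53/3*19) = 320*(-1007/3) = -322240/3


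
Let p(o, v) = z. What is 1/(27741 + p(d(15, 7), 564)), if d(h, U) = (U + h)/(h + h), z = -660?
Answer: 1/27081 ≈ 3.6926e-5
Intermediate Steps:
d(h, U) = (U + h)/(2*h) (d(h, U) = (U + h)/((2*h)) = (U + h)*(1/(2*h)) = (U + h)/(2*h))
p(o, v) = -660
1/(27741 + p(d(15, 7), 564)) = 1/(27741 - 660) = 1/27081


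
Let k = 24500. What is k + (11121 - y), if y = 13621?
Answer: 22000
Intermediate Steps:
k + (11121 - y) = 24500 + (11121 - 1*13621) = 24500 + (11121 - 13621) = 24500 - 2500 = 22000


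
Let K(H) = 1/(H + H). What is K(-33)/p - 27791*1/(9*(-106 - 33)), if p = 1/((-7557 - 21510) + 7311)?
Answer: 4841827/13761 ≈ 351.85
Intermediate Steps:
p = -1/21756 (p = 1/(-29067 + 7311) = 1/(-21756) = -1/21756 ≈ -4.5964e-5)
K(H) = 1/(2*H)
K(-33)/p - 27791*1/(9*(-106 - 33)) = ((½)/(-33))/(-1/21756) - 27791*1/(9*(-106 - 33)) = ((½)*(-1/33))*(-21756) - 27791/((-139*9)) = -1/66*(-21756) - 27791/(-1251) = 3626/11 - 27791*(-1/1251) = 3626/11 + 27791/1251 = 4841827/13761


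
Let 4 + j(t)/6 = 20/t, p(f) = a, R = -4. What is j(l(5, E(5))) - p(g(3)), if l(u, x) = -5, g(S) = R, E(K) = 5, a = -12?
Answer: -36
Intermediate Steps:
g(S) = -4
p(f) = -12
j(t) = -24 + 120/t (j(t) = -24 + 6*(20/t) = -24 + 120/t)
j(l(5, E(5))) - p(g(3)) = (-24 + 120/(-5)) - 1*(-12) = (-24 + 120*(-1/5)) + 12 = (-24 - 24) + 12 = -48 + 12 = -36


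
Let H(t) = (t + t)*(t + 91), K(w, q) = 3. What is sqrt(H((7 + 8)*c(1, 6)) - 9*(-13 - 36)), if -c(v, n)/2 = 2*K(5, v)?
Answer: 9*sqrt(401) ≈ 180.22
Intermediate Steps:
c(v, n) = -12 (c(v, n) = -4*3 = -2*6 = -12)
H(t) = 2*t*(91 + t) (H(t) = (2*t)*(91 + t) = 2*t*(91 + t))
sqrt(H((7 + 8)*c(1, 6)) - 9*(-13 - 36)) = sqrt(2*((7 + 8)*(-12))*(91 + (7 + 8)*(-12)) - 9*(-13 - 36)) = sqrt(2*(15*(-12))*(91 + 15*(-12)) - 9*(-49)) = sqrt(2*(-180)*(91 - 180) + 441) = sqrt(2*(-180)*(-89) + 441) = sqrt(32040 + 441) = sqrt(32481) = 9*sqrt(401)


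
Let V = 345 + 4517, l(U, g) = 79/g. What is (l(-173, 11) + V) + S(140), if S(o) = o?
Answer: 55101/11 ≈ 5009.2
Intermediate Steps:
V = 4862
(l(-173, 11) + V) + S(140) = (79/11 + 4862) + 140 = 53561/11 + 140 = 55101/11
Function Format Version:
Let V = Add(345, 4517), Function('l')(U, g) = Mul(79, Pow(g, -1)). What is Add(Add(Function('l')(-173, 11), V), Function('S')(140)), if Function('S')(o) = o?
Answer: Rational(55101, 11) ≈ 5009.2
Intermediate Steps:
V = 4862
Add(Add(Function('l')(-173, 11), V), Function('S')(140)) = Add(Add(Mul(79, Pow(11, -1)), 4862), 140) = Add(Add(Mul(79, Rational(1, 11)), 4862), 140) = Add(Add(Rational(79, 11), 4862), 140) = Add(Rational(53561, 11), 140) = Rational(55101, 11)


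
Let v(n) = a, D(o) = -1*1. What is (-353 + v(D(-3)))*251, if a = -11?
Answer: -91364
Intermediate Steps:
D(o) = -1
v(n) = -11
(-353 + v(D(-3)))*251 = (-353 - 11)*251 = -364*251 = -91364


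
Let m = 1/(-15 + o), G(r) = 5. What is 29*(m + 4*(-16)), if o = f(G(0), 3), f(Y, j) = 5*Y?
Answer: -18531/10 ≈ -1853.1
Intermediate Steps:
o = 25 (o = 5*5 = 25)
m = ⅒ (m = 1/(-15 + 25) = 1/10 = ⅒ ≈ 0.10000)
29*(m + 4*(-16)) = 29*(⅒ + 4*(-16)) = 29*(⅒ - 64) = 29*(-639/10) = -18531/10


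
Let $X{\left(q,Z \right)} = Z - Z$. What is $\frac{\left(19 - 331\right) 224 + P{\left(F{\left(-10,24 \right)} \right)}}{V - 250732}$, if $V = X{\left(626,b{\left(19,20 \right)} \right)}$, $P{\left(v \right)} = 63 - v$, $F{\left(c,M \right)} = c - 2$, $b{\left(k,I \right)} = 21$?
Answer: $\frac{69813}{250732} \approx 0.27844$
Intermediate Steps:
$F{\left(c,M \right)} = -2 + c$
$X{\left(q,Z \right)} = 0$
$V = 0$
$\frac{\left(19 - 331\right) 224 + P{\left(F{\left(-10,24 \right)} \right)}}{V - 250732} = \frac{\left(19 - 331\right) 224 + \left(63 - \left(-2 - 10\right)\right)}{0 - 250732} = \frac{\left(-312\right) 224 + \left(63 - -12\right)}{-250732} = \left(-69888 + \left(63 + 12\right)\right) \left(- \frac{1}{250732}\right) = \left(-69888 + 75\right) \left(- \frac{1}{250732}\right) = \left(-69813\right) \left(- \frac{1}{250732}\right) = \frac{69813}{250732}$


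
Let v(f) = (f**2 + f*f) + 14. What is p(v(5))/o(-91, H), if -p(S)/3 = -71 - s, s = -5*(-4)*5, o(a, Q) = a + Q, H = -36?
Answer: -513/127 ≈ -4.0394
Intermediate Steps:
o(a, Q) = Q + a
s = 100 (s = 20*5 = 100)
v(f) = 14 + 2*f**2 (v(f) = (f**2 + f**2) + 14 = 2*f**2 + 14 = 14 + 2*f**2)
p(S) = 513 (p(S) = -3*(-71 - 1*100) = -3*(-71 - 100) = -3*(-171) = 513)
p(v(5))/o(-91, H) = 513/(-36 - 91) = 513/(-127) = 513*(-1/127) = -513/127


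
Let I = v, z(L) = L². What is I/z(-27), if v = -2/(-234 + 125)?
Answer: 2/79461 ≈ 2.5170e-5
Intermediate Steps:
v = 2/109 (v = -2/(-109) = -1/109*(-2) = 2/109 ≈ 0.018349)
I = 2/109 ≈ 0.018349
I/z(-27) = 2/(109*((-27)²)) = (2/109)/729 = (2/109)*(1/729) = 2/79461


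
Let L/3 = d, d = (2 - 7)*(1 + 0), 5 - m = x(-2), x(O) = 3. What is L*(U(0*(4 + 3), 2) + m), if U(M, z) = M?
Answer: -30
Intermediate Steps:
m = 2 (m = 5 - 1*3 = 5 - 3 = 2)
d = -5 (d = -5*1 = -5)
L = -15 (L = 3*(-5) = -15)
L*(U(0*(4 + 3), 2) + m) = -15*(0*(4 + 3) + 2) = -15*(0*7 + 2) = -15*(0 + 2) = -15*2 = -30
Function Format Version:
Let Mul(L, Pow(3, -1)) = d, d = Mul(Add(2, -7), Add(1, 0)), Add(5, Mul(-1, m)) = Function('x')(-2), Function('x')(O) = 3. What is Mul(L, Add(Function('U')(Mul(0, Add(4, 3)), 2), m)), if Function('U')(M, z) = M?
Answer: -30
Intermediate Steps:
m = 2 (m = Add(5, Mul(-1, 3)) = Add(5, -3) = 2)
d = -5 (d = Mul(-5, 1) = -5)
L = -15 (L = Mul(3, -5) = -15)
Mul(L, Add(Function('U')(Mul(0, Add(4, 3)), 2), m)) = Mul(-15, Add(Mul(0, Add(4, 3)), 2)) = Mul(-15, Add(Mul(0, 7), 2)) = Mul(-15, Add(0, 2)) = Mul(-15, 2) = -30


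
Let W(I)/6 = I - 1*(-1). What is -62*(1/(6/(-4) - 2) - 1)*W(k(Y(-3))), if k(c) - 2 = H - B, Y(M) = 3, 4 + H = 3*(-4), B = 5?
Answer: -60264/7 ≈ -8609.1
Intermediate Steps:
H = -16 (H = -4 + 3*(-4) = -4 - 12 = -16)
k(c) = -19 (k(c) = 2 + (-16 - 1*5) = 2 + (-16 - 5) = 2 - 21 = -19)
W(I) = 6 + 6*I (W(I) = 6*(I - 1*(-1)) = 6*(I + 1) = 6*(1 + I) = 6 + 6*I)
-62*(1/(6/(-4) - 2) - 1)*W(k(Y(-3))) = -62*(1/(6/(-4) - 2) - 1)*(6 + 6*(-19)) = -62*(1/(6*(-¼) - 2) - 1)*(6 - 114) = -62*(1/(-3/2 - 2) - 1)*(-108) = -62*(1/(-7/2) - 1)*(-108) = -62*(-2/7 - 1)*(-108) = -(-558)*(-108)/7 = -62*972/7 = -60264/7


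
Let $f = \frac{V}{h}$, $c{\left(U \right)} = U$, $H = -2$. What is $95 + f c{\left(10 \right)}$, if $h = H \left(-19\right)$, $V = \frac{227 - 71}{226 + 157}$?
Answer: $\frac{692095}{7277} \approx 95.107$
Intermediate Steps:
$V = \frac{156}{383} \approx 0.40731$
$h = 38$ ($h = \left(-2\right) \left(-19\right) = 38$)
$f = \frac{78}{7277}$ ($f = \frac{156}{383 \cdot 38} = \frac{156}{383} \cdot \frac{1}{38} = \frac{78}{7277} \approx 0.010719$)
$95 + f c{\left(10 \right)} = 95 + \frac{78}{7277} \cdot 10 = 95 + \frac{780}{7277} = \frac{692095}{7277}$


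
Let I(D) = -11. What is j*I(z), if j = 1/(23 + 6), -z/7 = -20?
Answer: -11/29 ≈ -0.37931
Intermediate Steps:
z = 140 (z = -7*(-20) = 140)
j = 1/29 ≈ 0.034483
j*I(z) = (1/29)*(-11) = -11/29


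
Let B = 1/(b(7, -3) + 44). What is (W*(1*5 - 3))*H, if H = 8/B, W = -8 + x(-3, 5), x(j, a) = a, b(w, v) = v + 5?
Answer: -2208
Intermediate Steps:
b(w, v) = 5 + v
W = -3 (W = -8 + 5 = -3)
B = 1/46 (B = 1/((5 - 3) + 44) = 1/(2 + 44) = 1/46 ≈ 0.021739)
H = 368 (H = 8/(1/46) = 8*46 = 368)
(W*(1*5 - 3))*H = -3*(1*5 - 3)*368 = -3*(5 - 3)*368 = -3*2*368 = -6*368 = -2208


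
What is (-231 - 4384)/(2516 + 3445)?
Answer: -4615/5961 ≈ -0.77420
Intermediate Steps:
(-231 - 4384)/(2516 + 3445) = -4615/5961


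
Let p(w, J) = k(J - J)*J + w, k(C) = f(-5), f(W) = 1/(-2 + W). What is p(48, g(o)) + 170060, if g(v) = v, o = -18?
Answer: 1190774/7 ≈ 1.7011e+5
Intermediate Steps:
k(C) = -⅐ (k(C) = 1/(-2 - 5) = 1/(-7) = -⅐)
p(w, J) = w - J/7 (p(w, J) = -J/7 + w = w - J/7)
p(48, g(o)) + 170060 = (48 - ⅐*(-18)) + 170060 = (48 + 18/7) + 170060 = 354/7 + 170060 = 1190774/7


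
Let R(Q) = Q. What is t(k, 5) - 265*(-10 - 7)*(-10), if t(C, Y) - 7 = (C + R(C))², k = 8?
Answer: -44787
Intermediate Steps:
t(C, Y) = 7 + 4*C² (t(C, Y) = 7 + (C + C)² = 7 + (2*C)² = 7 + 4*C²)
t(k, 5) - 265*(-10 - 7)*(-10) = (7 + 4*8²) - 265*(-10 - 7)*(-10) = (7 + 4*64) - (-4505)*(-10) = (7 + 256) - 265*170 = 263 - 45050 = -44787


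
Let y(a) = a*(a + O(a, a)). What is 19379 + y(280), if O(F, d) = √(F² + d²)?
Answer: 97779 + 78400*√2 ≈ 2.0865e+5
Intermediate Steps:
y(a) = a*(a + √2*√(a²)) (y(a) = a*(a + √(a² + a²)) = a*(a + √(2*a²)) = a*(a + √2*√(a²)))
19379 + y(280) = 19379 + 280*(280 + √2*√(280²)) = 19379 + 280*(280 + √2*√78400) = 19379 + 280*(280 + √2*280) = 19379 + 280*(280 + 280*√2) = 19379 + (78400 + 78400*√2) = 97779 + 78400*√2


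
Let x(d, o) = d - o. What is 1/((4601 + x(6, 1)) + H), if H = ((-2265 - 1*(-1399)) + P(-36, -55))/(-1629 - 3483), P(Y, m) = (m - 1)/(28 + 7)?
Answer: 1420/6540761 ≈ 0.00021710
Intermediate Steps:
P(Y, m) = -1/35 + m/35 (P(Y, m) = (-1 + m)/35 = (-1 + m)*(1/35) = -1/35 + m/35)
H = 241/1420 (H = ((-2265 - 1*(-1399)) + (-1/35 + (1/35)*(-55)))/(-1629 - 3483) = ((-2265 + 1399) + (-1/35 - 11/7))/(-5112) = (-866 - 8/5)*(-1/5112) = -4338/5*(-1/5112) = 241/1420 ≈ 0.16972)
1/((4601 + x(6, 1)) + H) = 1/((4601 + (6 - 1*1)) + 241/1420) = 1/((4601 + (6 - 1)) + 241/1420) = 1/((4601 + 5) + 241/1420) = 1/(4606 + 241/1420) = 1/(6540761/1420) = 1420/6540761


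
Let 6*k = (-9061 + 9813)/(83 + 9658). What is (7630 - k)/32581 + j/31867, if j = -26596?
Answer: -18217018427710/30341034779121 ≈ -0.60041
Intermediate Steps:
k = 376/29223 (k = ((-9061 + 9813)/(83 + 9658))/6 = (752/9741)/6 = (752*(1/9741))/6 = (⅙)*(752/9741) = 376/29223 ≈ 0.012867)
(7630 - k)/32581 + j/31867 = (7630 - 1*376/29223)/32581 - 26596/31867 = (7630 - 376/29223)*(1/32581) - 26596*1/31867 = (222971114/29223)*(1/32581) - 26596/31867 = 222971114/952114563 - 26596/31867 = -18217018427710/30341034779121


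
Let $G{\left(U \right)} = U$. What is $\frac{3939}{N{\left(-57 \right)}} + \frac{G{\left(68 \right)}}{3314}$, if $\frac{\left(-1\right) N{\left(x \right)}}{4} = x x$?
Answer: $- \frac{2028353}{7178124} \approx -0.28257$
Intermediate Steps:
$N{\left(x \right)} = - 4 x^{2}$ ($N{\left(x \right)} = - 4 x x = - 4 x^{2}$)
$\frac{3939}{N{\left(-57 \right)}} + \frac{G{\left(68 \right)}}{3314} = \frac{3939}{\left(-4\right) \left(-57\right)^{2}} + \frac{68}{3314} = \frac{3939}{\left(-4\right) 3249} + 68 \cdot \frac{1}{3314} = \frac{3939}{-12996} + \frac{34}{1657} = 3939 \left(- \frac{1}{12996}\right) + \frac{34}{1657} = - \frac{1313}{4332} + \frac{34}{1657} = - \frac{2028353}{7178124}$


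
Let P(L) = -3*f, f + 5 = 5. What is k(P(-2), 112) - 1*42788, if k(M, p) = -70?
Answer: -42858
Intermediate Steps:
f = 0 (f = -5 + 5 = 0)
P(L) = 0 (P(L) = -3*0 = 0)
k(P(-2), 112) - 1*42788 = -70 - 1*42788 = -70 - 42788 = -42858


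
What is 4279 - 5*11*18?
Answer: 3289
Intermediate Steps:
4279 - 5*11*18 = 4279 - 55*18 = 4279 - 1*990 = 4279 - 990 = 3289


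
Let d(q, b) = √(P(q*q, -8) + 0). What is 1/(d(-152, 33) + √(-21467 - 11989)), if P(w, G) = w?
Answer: 19/7070 - I*√2091/14140 ≈ 0.0026874 - 0.0032339*I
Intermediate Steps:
d(q, b) = √(q²) (d(q, b) = √(q*q + 0) = √(q² + 0) = √(q²))
1/(d(-152, 33) + √(-21467 - 11989)) = 1/(√((-152)²) + √(-21467 - 11989)) = 1/(√23104 + √(-33456)) = 1/(152 + 4*I*√2091)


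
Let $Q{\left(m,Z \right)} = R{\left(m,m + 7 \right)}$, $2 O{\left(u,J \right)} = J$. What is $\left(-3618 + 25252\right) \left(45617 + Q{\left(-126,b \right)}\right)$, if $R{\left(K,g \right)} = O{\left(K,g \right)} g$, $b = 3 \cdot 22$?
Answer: $1140057715$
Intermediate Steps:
$b = 66$
$O{\left(u,J \right)} = \frac{J}{2}$
$R{\left(K,g \right)} = \frac{g^{2}}{2}$ ($R{\left(K,g \right)} = \frac{g}{2} g = \frac{g^{2}}{2}$)
$Q{\left(m,Z \right)} = \frac{\left(7 + m\right)^{2}}{2}$ ($Q{\left(m,Z \right)} = \frac{\left(m + 7\right)^{2}}{2} = \frac{\left(7 + m\right)^{2}}{2}$)
$\left(-3618 + 25252\right) \left(45617 + Q{\left(-126,b \right)}\right) = \left(-3618 + 25252\right) \left(45617 + \frac{\left(7 - 126\right)^{2}}{2}\right) = 21634 \left(45617 + \frac{\left(-119\right)^{2}}{2}\right) = 21634 \left(45617 + \frac{1}{2} \cdot 14161\right) = 21634 \left(45617 + \frac{14161}{2}\right) = 21634 \cdot \frac{105395}{2} = 1140057715$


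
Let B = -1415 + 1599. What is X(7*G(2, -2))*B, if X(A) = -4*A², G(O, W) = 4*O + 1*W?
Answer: -1298304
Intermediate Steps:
G(O, W) = W + 4*O (G(O, W) = 4*O + W = W + 4*O)
B = 184
X(7*G(2, -2))*B = -4*49*(-2 + 4*2)²*184 = -4*49*(-2 + 8)²*184 = -4*(7*6)²*184 = -4*42²*184 = -4*1764*184 = -7056*184 = -1298304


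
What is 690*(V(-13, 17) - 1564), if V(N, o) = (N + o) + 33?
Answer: -1053630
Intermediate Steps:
V(N, o) = 33 + N + o
690*(V(-13, 17) - 1564) = 690*((33 - 13 + 17) - 1564) = 690*(37 - 1564) = 690*(-1527) = -1053630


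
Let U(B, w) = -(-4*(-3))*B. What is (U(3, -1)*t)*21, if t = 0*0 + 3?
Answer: -2268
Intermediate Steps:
t = 3 (t = 0 + 3 = 3)
U(B, w) = -12*B
(U(3, -1)*t)*21 = (-12*3*3)*21 = -36*3*21 = -108*21 = -2268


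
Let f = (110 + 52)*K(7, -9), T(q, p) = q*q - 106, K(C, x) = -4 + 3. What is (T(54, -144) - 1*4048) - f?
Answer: -1076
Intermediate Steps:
K(C, x) = -1
T(q, p) = -106 + q² (T(q, p) = q² - 106 = -106 + q²)
f = -162 (f = (110 + 52)*(-1) = 162*(-1) = -162)
(T(54, -144) - 1*4048) - f = ((-106 + 54²) - 1*4048) - 1*(-162) = ((-106 + 2916) - 4048) + 162 = (2810 - 4048) + 162 = -1238 + 162 = -1076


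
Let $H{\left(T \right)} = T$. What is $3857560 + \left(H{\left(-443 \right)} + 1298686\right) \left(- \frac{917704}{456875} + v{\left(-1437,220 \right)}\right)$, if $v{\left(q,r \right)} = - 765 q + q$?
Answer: $\frac{651184255376458428}{456875} \approx 1.4253 \cdot 10^{12}$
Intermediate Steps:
$v{\left(q,r \right)} = - 764 q$
$3857560 + \left(H{\left(-443 \right)} + 1298686\right) \left(- \frac{917704}{456875} + v{\left(-1437,220 \right)}\right) = 3857560 + \left(-443 + 1298686\right) \left(- \frac{917704}{456875} - -1097868\right) = 3857560 + 1298243 \left(\left(-917704\right) \frac{1}{456875} + 1097868\right) = 3857560 + 1298243 \left(- \frac{917704}{456875} + 1097868\right) = 3857560 + 1298243 \cdot \frac{501587524796}{456875} = 3857560 + \frac{651182492953733428}{456875} = \frac{651184255376458428}{456875}$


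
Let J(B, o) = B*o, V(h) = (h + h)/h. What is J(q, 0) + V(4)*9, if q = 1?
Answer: 18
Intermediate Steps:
V(h) = 2 (V(h) = (2*h)/h = 2)
J(q, 0) + V(4)*9 = 1*0 + 2*9 = 0 + 18 = 18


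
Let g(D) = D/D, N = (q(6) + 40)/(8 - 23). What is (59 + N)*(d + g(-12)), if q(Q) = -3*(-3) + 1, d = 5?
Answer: 334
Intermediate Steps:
q(Q) = 10 (q(Q) = 9 + 1 = 10)
N = -10/3 (N = (10 + 40)/(8 - 23) = 50/(-15) = 50*(-1/15) = -10/3 ≈ -3.3333)
g(D) = 1
(59 + N)*(d + g(-12)) = (59 - 10/3)*(5 + 1) = (167/3)*6 = 334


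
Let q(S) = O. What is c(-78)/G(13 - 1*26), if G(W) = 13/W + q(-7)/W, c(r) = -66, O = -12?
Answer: 858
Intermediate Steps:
q(S) = -12
G(W) = 1/W (G(W) = 13/W - 12/W = 1/W)
c(-78)/G(13 - 1*26) = -66/(1/(13 - 1*26)) = -66/(1/(13 - 26)) = -66/(1/(-13)) = -66/(-1/13) = -66*(-13) = 858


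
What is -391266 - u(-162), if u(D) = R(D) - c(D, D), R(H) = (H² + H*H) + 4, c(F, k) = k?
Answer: -443920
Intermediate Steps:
R(H) = 4 + 2*H² (R(H) = (H² + H²) + 4 = 2*H² + 4 = 4 + 2*H²)
u(D) = 4 - D + 2*D² (u(D) = (4 + 2*D²) - D = 4 - D + 2*D²)
-391266 - u(-162) = -391266 - (4 - 1*(-162) + 2*(-162)²) = -391266 - (4 + 162 + 2*26244) = -391266 - (4 + 162 + 52488) = -391266 - 1*52654 = -391266 - 52654 = -443920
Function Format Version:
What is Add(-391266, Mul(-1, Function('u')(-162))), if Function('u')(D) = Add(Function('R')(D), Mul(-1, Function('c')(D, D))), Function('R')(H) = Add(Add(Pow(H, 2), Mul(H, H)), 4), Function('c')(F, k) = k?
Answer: -443920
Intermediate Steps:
Function('R')(H) = Add(4, Mul(2, Pow(H, 2))) (Function('R')(H) = Add(Add(Pow(H, 2), Pow(H, 2)), 4) = Add(Mul(2, Pow(H, 2)), 4) = Add(4, Mul(2, Pow(H, 2))))
Function('u')(D) = Add(4, Mul(-1, D), Mul(2, Pow(D, 2))) (Function('u')(D) = Add(Add(4, Mul(2, Pow(D, 2))), Mul(-1, D)) = Add(4, Mul(-1, D), Mul(2, Pow(D, 2))))
Add(-391266, Mul(-1, Function('u')(-162))) = Add(-391266, Mul(-1, Add(4, Mul(-1, -162), Mul(2, Pow(-162, 2))))) = Add(-391266, Mul(-1, Add(4, 162, Mul(2, 26244)))) = Add(-391266, Mul(-1, Add(4, 162, 52488))) = Add(-391266, Mul(-1, 52654)) = Add(-391266, -52654) = -443920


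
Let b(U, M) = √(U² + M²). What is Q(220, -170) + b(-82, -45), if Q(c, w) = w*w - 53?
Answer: 28847 + √8749 ≈ 28941.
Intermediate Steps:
b(U, M) = √(M² + U²)
Q(c, w) = -53 + w² (Q(c, w) = w² - 53 = -53 + w²)
Q(220, -170) + b(-82, -45) = (-53 + (-170)²) + √((-45)² + (-82)²) = (-53 + 28900) + √(2025 + 6724) = 28847 + √8749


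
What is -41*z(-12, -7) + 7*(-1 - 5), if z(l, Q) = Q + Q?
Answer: 532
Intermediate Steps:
z(l, Q) = 2*Q
-41*z(-12, -7) + 7*(-1 - 5) = -82*(-7) + 7*(-1 - 5) = -41*(-14) + 7*(-6) = 574 - 42 = 532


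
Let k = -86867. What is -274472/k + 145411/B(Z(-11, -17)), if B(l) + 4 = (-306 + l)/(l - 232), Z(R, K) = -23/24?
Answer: -6419830734053/118431309 ≈ -54207.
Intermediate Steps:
Z(R, K) = -23/24 (Z(R, K) = -23*1/24 = -23/24)
B(l) = -4 + (-306 + l)/(-232 + l) (B(l) = -4 + (-306 + l)/(l - 232) = -4 + (-306 + l)/(-232 + l))
-274472/k + 145411/B(Z(-11, -17)) = -274472/(-86867) + 145411/(((622 - 3*(-23/24))/(-232 - 23/24))) = -274472*(-1/86867) + 145411/(((622 + 23/8)/(-5591/24))) = 24952/7897 + 145411/((-24/5591*4999/8)) = 24952/7897 + 145411/(-14997/5591) = 24952/7897 + 145411*(-5591/14997) = 24952/7897 - 812992901/14997 = -6419830734053/118431309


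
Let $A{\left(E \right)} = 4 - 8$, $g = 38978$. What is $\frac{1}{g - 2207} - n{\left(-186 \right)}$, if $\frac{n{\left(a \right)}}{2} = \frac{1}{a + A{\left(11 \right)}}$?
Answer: $\frac{36866}{3493245} \approx 0.010554$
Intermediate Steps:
$A{\left(E \right)} = -4$ ($A{\left(E \right)} = 4 - 8 = -4$)
$n{\left(a \right)} = \frac{2}{-4 + a}$ ($n{\left(a \right)} = \frac{2}{a - 4} = \frac{2}{-4 + a}$)
$\frac{1}{g - 2207} - n{\left(-186 \right)} = \frac{1}{38978 - 2207} - \frac{2}{-4 - 186} = \frac{1}{36771} - \frac{2}{-190} = \frac{1}{36771} - 2 \left(- \frac{1}{190}\right) = \frac{1}{36771} - - \frac{1}{95} = \frac{1}{36771} + \frac{1}{95} = \frac{36866}{3493245}$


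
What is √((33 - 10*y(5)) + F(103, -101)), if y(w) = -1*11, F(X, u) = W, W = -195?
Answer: 2*I*√13 ≈ 7.2111*I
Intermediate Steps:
F(X, u) = -195
y(w) = -11
√((33 - 10*y(5)) + F(103, -101)) = √((33 - 10*(-11)) - 195) = √((33 + 110) - 195) = √(143 - 195) = √(-52) = 2*I*√13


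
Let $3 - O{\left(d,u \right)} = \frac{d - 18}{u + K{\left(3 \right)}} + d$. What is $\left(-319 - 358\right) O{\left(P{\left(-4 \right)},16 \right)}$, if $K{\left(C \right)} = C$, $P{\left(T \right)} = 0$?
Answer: $- \frac{50775}{19} \approx -2672.4$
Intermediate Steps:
$O{\left(d,u \right)} = 3 - d - \frac{-18 + d}{3 + u}$ ($O{\left(d,u \right)} = 3 - \left(\frac{d - 18}{u + 3} + d\right) = 3 - \left(\frac{-18 + d}{3 + u} + d\right) = 3 - \left(d + \frac{-18 + d}{3 + u}\right) = 3 - d - \frac{-18 + d}{3 + u}$)
$\left(-319 - 358\right) O{\left(P{\left(-4 \right)},16 \right)} = \left(-319 - 358\right) \frac{27 - 0 + 3 \cdot 16 - 0 \cdot 16}{3 + 16} = - 677 \frac{27 + 0 + 48 + 0}{19} = - 677 \cdot \frac{1}{19} \cdot 75 = \left(-677\right) \frac{75}{19} = - \frac{50775}{19}$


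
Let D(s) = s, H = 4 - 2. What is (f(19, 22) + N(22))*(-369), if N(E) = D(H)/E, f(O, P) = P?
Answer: -89667/11 ≈ -8151.5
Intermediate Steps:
H = 2
N(E) = 2/E
(f(19, 22) + N(22))*(-369) = (22 + 2/22)*(-369) = (22 + 2*(1/22))*(-369) = (22 + 1/11)*(-369) = (243/11)*(-369) = -89667/11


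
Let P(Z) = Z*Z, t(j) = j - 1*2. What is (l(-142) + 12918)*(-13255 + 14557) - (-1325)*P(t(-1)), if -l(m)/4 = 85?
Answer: 16388481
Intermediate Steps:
t(j) = -2 + j (t(j) = j - 2 = -2 + j)
l(m) = -340 (l(m) = -4*85 = -340)
P(Z) = Z²
(l(-142) + 12918)*(-13255 + 14557) - (-1325)*P(t(-1)) = (-340 + 12918)*(-13255 + 14557) - (-1325)*(-2 - 1)² = 12578*1302 - (-1325)*(-3)² = 16376556 - (-1325)*9 = 16376556 - 1*(-11925) = 16376556 + 11925 = 16388481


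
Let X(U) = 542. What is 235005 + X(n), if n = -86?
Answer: 235547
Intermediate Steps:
235005 + X(n) = 235005 + 542 = 235547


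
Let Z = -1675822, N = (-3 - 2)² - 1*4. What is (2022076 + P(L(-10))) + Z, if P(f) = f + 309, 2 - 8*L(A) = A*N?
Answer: 693179/2 ≈ 3.4659e+5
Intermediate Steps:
N = 21 (N = (-5)² - 4 = 25 - 4 = 21)
L(A) = ¼ - 21*A/8 (L(A) = ¼ - A*21/8 = ¼ - 21*A/8)
P(f) = 309 + f
(2022076 + P(L(-10))) + Z = (2022076 + (309 + (¼ - 21/8*(-10)))) - 1675822 = (2022076 + (309 + (¼ + 105/4))) - 1675822 = (2022076 + (309 + 53/2)) - 1675822 = (2022076 + 671/2) - 1675822 = 4044823/2 - 1675822 = 693179/2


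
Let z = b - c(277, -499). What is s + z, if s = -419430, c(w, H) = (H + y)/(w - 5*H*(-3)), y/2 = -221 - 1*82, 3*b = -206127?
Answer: -206971001/424 ≈ -4.8814e+5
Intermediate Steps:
b = -68709 (b = (⅓)*(-206127) = -68709)
y = -606 (y = 2*(-221 - 1*82) = 2*(-221 - 82) = 2*(-303) = -606)
c(w, H) = (-606 + H)/(w + 15*H) (c(w, H) = (H - 606)/(w - 5*H*(-3)) = (-606 + H)/(w + 15*H))
z = -29132681/424 (z = -68709 - (-606 - 499)/(277 + 15*(-499)) = -68709 - (-1105)/(277 - 7485) = -68709 - (-1105)/(-7208) = -68709 - (-1)*(-1105)/7208 = -68709 - 1*65/424 = -68709 - 65/424 = -29132681/424 ≈ -68709.)
s + z = -419430 - 29132681/424 = -206971001/424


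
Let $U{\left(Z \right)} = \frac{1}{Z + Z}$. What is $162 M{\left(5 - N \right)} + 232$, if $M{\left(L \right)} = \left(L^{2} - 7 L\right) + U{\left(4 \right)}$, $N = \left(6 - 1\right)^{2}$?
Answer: $\frac{350929}{4} \approx 87732.0$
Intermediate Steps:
$N = 25$ ($N = \left(6 - 1\right)^{2} = 5^{2} = 25$)
$U{\left(Z \right)} = \frac{1}{2 Z}$
$M{\left(L \right)} = \frac{1}{8} + L^{2} - 7 L$ ($M{\left(L \right)} = \left(L^{2} - 7 L\right) + \frac{1}{2 \cdot 4} = \left(L^{2} - 7 L\right) + \frac{1}{2} \cdot \frac{1}{4} = \left(L^{2} - 7 L\right) + \frac{1}{8} = \frac{1}{8} + L^{2} - 7 L$)
$162 M{\left(5 - N \right)} + 232 = 162 \left(\frac{1}{8} + \left(5 - 25\right)^{2} - 7 \left(5 - 25\right)\right) + 232 = 162 \left(\frac{1}{8} + \left(-20\right)^{2} - -140\right) + 232 = 162 \left(\frac{1}{8} + 400 + 140\right) + 232 = 162 \cdot \frac{4321}{8} + 232 = \frac{350001}{4} + 232 = \frac{350929}{4}$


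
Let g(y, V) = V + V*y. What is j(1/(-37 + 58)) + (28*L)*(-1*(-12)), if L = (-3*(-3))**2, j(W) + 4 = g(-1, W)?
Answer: 27212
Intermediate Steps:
j(W) = -4 (j(W) = -4 + W*(1 - 1) = -4 + W*0 = -4 + 0 = -4)
L = 81 (L = 9**2 = 81)
j(1/(-37 + 58)) + (28*L)*(-1*(-12)) = -4 + (28*81)*(-1*(-12)) = -4 + 2268*12 = -4 + 27216 = 27212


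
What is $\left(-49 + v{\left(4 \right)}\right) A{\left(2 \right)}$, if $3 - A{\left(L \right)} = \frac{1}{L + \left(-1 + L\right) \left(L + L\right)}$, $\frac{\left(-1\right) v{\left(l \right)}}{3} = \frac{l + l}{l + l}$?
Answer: $- \frac{442}{3} \approx -147.33$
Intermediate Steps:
$v{\left(l \right)} = -3$ ($v{\left(l \right)} = - 3 \frac{l + l}{l + l} = - 3 \frac{2 l}{2 l} = - 3 \cdot 2 l \frac{1}{2 l} = \left(-3\right) 1 = -3$)
$A{\left(L \right)} = 3 - \frac{1}{L + 2 L \left(-1 + L\right)}$ ($A{\left(L \right)} = 3 - \frac{1}{L + \left(-1 + L\right) \left(L + L\right)} = 3 - \frac{1}{L + \left(-1 + L\right) 2 L} = 3 - \frac{1}{L + 2 L \left(-1 + L\right)}$)
$\left(-49 + v{\left(4 \right)}\right) A{\left(2 \right)} = \left(-49 - 3\right) \frac{-1 - 6 + 6 \cdot 2^{2}}{2 \left(-1 + 2 \cdot 2\right)} = - 52 \frac{-1 - 6 + 6 \cdot 4}{2 \left(-1 + 4\right)} = - 52 \frac{-1 - 6 + 24}{2 \cdot 3} = - 52 \cdot \frac{1}{2} \cdot \frac{1}{3} \cdot 17 = \left(-52\right) \frac{17}{6} = - \frac{442}{3}$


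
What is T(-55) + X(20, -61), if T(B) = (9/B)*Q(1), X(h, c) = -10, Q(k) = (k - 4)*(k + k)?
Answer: -496/55 ≈ -9.0182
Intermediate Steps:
Q(k) = 2*k*(-4 + k) (Q(k) = (-4 + k)*(2*k) = 2*k*(-4 + k))
T(B) = -54/B (T(B) = (9/B)*(2*1*(-4 + 1)) = (9/B)*(2*1*(-3)) = (9/B)*(-6) = -54/B)
T(-55) + X(20, -61) = -54/(-55) - 10 = -54*(-1/55) - 10 = 54/55 - 10 = -496/55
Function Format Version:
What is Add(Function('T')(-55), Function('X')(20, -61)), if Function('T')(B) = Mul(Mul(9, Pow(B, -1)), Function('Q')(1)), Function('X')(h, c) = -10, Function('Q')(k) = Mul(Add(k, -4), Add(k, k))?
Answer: Rational(-496, 55) ≈ -9.0182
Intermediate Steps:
Function('Q')(k) = Mul(2, k, Add(-4, k)) (Function('Q')(k) = Mul(Add(-4, k), Mul(2, k)) = Mul(2, k, Add(-4, k)))
Function('T')(B) = Mul(-54, Pow(B, -1)) (Function('T')(B) = Mul(Mul(9, Pow(B, -1)), Mul(2, 1, Add(-4, 1))) = Mul(Mul(9, Pow(B, -1)), Mul(2, 1, -3)) = Mul(Mul(9, Pow(B, -1)), -6) = Mul(-54, Pow(B, -1)))
Add(Function('T')(-55), Function('X')(20, -61)) = Add(Mul(-54, Pow(-55, -1)), -10) = Add(Mul(-54, Rational(-1, 55)), -10) = Add(Rational(54, 55), -10) = Rational(-496, 55)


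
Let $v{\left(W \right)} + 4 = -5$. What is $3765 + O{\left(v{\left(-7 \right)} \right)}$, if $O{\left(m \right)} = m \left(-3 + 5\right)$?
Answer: $3747$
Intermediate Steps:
$v{\left(W \right)} = -9$ ($v{\left(W \right)} = -4 - 5 = -9$)
$O{\left(m \right)} = 2 m$ ($O{\left(m \right)} = m 2 = 2 m$)
$3765 + O{\left(v{\left(-7 \right)} \right)} = 3765 + 2 \left(-9\right) = 3765 - 18 = 3747$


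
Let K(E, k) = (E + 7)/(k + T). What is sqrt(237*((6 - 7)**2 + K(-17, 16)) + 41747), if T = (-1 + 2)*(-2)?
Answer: sqrt(2048921)/7 ≈ 204.49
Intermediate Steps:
T = -2 (T = 1*(-2) = -2)
K(E, k) = (7 + E)/(-2 + k) (K(E, k) = (E + 7)/(k - 2) = (7 + E)/(-2 + k))
sqrt(237*((6 - 7)**2 + K(-17, 16)) + 41747) = sqrt(237*((6 - 7)**2 + (7 - 17)/(-2 + 16)) + 41747) = sqrt(237*((-1)**2 - 10/14) + 41747) = sqrt(237*(1 + (1/14)*(-10)) + 41747) = sqrt(237*(1 - 5/7) + 41747) = sqrt(237*(2/7) + 41747) = sqrt(474/7 + 41747) = sqrt(292703/7) = sqrt(2048921)/7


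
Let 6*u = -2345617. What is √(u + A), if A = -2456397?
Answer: I*√102503994/6 ≈ 1687.4*I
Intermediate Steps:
u = -2345617/6 (u = (⅙)*(-2345617) = -2345617/6 ≈ -3.9094e+5)
√(u + A) = √(-2345617/6 - 2456397) = √(-17083999/6) = I*√102503994/6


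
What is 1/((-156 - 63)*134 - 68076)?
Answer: -1/97422 ≈ -1.0265e-5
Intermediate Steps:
1/((-156 - 63)*134 - 68076) = 1/(-219*134 - 68076) = 1/(-29346 - 68076) = 1/(-97422) = -1/97422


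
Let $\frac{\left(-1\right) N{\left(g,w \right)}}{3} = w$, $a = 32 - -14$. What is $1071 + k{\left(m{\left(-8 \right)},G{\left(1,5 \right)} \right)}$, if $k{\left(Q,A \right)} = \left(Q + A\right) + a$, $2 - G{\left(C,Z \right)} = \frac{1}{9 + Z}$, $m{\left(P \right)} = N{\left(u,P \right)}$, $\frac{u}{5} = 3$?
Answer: $\frac{16001}{14} \approx 1142.9$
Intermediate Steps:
$u = 15$ ($u = 5 \cdot 3 = 15$)
$a = 46$ ($a = 32 + 14 = 46$)
$N{\left(g,w \right)} = - 3 w$
$m{\left(P \right)} = - 3 P$
$G{\left(C,Z \right)} = 2 - \frac{1}{9 + Z}$
$k{\left(Q,A \right)} = 46 + A + Q$ ($k{\left(Q,A \right)} = \left(Q + A\right) + 46 = \left(A + Q\right) + 46 = 46 + A + Q$)
$1071 + k{\left(m{\left(-8 \right)},G{\left(1,5 \right)} \right)} = 1071 + \left(46 + \frac{17 + 2 \cdot 5}{9 + 5} - -24\right) = 1071 + \left(46 + \frac{17 + 10}{14} + 24\right) = 1071 + \left(46 + \frac{1}{14} \cdot 27 + 24\right) = 1071 + \left(46 + \frac{27}{14} + 24\right) = 1071 + \frac{1007}{14} = \frac{16001}{14}$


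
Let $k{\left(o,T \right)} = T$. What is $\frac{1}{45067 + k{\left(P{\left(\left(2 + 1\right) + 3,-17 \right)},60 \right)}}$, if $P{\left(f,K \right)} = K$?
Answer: $\frac{1}{45127} \approx 2.216 \cdot 10^{-5}$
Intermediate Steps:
$\frac{1}{45067 + k{\left(P{\left(\left(2 + 1\right) + 3,-17 \right)},60 \right)}} = \frac{1}{45067 + 60} = \frac{1}{45127}$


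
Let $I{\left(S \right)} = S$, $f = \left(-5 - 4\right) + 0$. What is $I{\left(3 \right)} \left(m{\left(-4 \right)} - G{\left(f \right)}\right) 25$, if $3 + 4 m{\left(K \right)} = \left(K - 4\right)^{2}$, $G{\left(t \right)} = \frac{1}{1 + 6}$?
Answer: $\frac{31725}{28} \approx 1133.0$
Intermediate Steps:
$f = -9$ ($f = -9 + 0 = -9$)
$G{\left(t \right)} = \frac{1}{7}$
$m{\left(K \right)} = - \frac{3}{4} + \frac{\left(-4 + K\right)^{2}}{4}$ ($m{\left(K \right)} = - \frac{3}{4} + \frac{\left(K - 4\right)^{2}}{4} = - \frac{3}{4} + \frac{\left(-4 + K\right)^{2}}{4}$)
$I{\left(3 \right)} \left(m{\left(-4 \right)} - G{\left(f \right)}\right) 25 = 3 \left(\left(- \frac{3}{4} + \frac{\left(-4 - 4\right)^{2}}{4}\right) - \frac{1}{7}\right) 25 = 3 \left(\left(- \frac{3}{4} + \frac{\left(-8\right)^{2}}{4}\right) - \frac{1}{7}\right) 25 = 3 \left(\left(- \frac{3}{4} + \frac{1}{4} \cdot 64\right) - \frac{1}{7}\right) 25 = 3 \left(\left(- \frac{3}{4} + 16\right) - \frac{1}{7}\right) 25 = 3 \left(\frac{61}{4} - \frac{1}{7}\right) 25 = 3 \cdot \frac{423}{28} \cdot 25 = \frac{1269}{28} \cdot 25 = \frac{31725}{28}$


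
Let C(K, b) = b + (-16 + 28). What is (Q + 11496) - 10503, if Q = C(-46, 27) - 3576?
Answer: -2544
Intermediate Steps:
C(K, b) = 12 + b (C(K, b) = b + 12 = 12 + b)
Q = -3537 (Q = (12 + 27) - 3576 = 39 - 3576 = -3537)
(Q + 11496) - 10503 = (-3537 + 11496) - 10503 = 7959 - 10503 = -2544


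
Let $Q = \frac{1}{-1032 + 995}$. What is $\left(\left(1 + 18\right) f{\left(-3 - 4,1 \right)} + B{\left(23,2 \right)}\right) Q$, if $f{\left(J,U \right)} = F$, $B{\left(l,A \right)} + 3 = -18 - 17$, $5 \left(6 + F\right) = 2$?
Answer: $\frac{722}{185} \approx 3.9027$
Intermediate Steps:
$F = - \frac{28}{5}$ ($F = -6 + \frac{1}{5} \cdot 2 = -6 + \frac{2}{5} = - \frac{28}{5} \approx -5.6$)
$B{\left(l,A \right)} = -38$ ($B{\left(l,A \right)} = -3 - 35 = -38$)
$f{\left(J,U \right)} = - \frac{28}{5}$
$Q = - \frac{1}{37}$ ($Q = \frac{1}{-37} = - \frac{1}{37} \approx -0.027027$)
$\left(\left(1 + 18\right) f{\left(-3 - 4,1 \right)} + B{\left(23,2 \right)}\right) Q = \left(\left(1 + 18\right) \left(- \frac{28}{5}\right) - 38\right) \left(- \frac{1}{37}\right) = \left(19 \left(- \frac{28}{5}\right) - 38\right) \left(- \frac{1}{37}\right) = \left(- \frac{532}{5} - 38\right) \left(- \frac{1}{37}\right) = \left(- \frac{722}{5}\right) \left(- \frac{1}{37}\right) = \frac{722}{185}$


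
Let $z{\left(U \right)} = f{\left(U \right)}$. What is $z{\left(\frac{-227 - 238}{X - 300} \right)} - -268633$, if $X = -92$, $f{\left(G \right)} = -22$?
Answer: $268611$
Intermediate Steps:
$z{\left(U \right)} = -22$
$z{\left(\frac{-227 - 238}{X - 300} \right)} - -268633 = -22 - -268633 = -22 + 268633 = 268611$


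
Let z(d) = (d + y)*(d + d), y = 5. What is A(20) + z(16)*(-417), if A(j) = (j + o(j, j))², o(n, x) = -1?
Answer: -279863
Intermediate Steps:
A(j) = (-1 + j)² (A(j) = (j - 1)² = (-1 + j)²)
z(d) = 2*d*(5 + d) (z(d) = (d + 5)*(d + d) = (5 + d)*(2*d) = 2*d*(5 + d))
A(20) + z(16)*(-417) = (-1 + 20)² + (2*16*(5 + 16))*(-417) = 19² + (2*16*21)*(-417) = 361 + 672*(-417) = 361 - 280224 = -279863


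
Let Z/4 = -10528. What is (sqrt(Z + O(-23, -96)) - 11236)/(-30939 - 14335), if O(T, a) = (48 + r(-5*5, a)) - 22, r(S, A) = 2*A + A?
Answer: 5618/22637 - I*sqrt(42374)/45274 ≈ 0.24818 - 0.0045467*I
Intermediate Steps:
Z = -42112 (Z = 4*(-10528) = -42112)
r(S, A) = 3*A
O(T, a) = 26 + 3*a (O(T, a) = (48 + 3*a) - 22 = 26 + 3*a)
(sqrt(Z + O(-23, -96)) - 11236)/(-30939 - 14335) = (sqrt(-42112 + (26 + 3*(-96))) - 11236)/(-30939 - 14335) = (sqrt(-42112 + (26 - 288)) - 11236)/(-45274) = (sqrt(-42112 - 262) - 11236)*(-1/45274) = (sqrt(-42374) - 11236)*(-1/45274) = (I*sqrt(42374) - 11236)*(-1/45274) = (-11236 + I*sqrt(42374))*(-1/45274) = 5618/22637 - I*sqrt(42374)/45274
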